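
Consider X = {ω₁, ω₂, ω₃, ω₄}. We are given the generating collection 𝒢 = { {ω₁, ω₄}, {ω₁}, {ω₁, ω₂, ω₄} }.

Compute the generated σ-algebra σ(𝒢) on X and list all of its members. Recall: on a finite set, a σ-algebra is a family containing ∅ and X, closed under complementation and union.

Initial family (5 sets): { {}, {ω₁}, {ω₁, ω₄}, {ω₁, ω₂, ω₄}, X }.
Iteration 1: 3 new —
  {ω₃}  = ᶜ of {ω₁, ω₂, ω₄}
  {ω₂, ω₃}  = ᶜ of {ω₁, ω₄}
  {ω₂, ω₃, ω₄}  = ᶜ of {ω₁}
  (now 8)
Iteration 2: 3 new —
  {ω₁, ω₃}  = {ω₃} ∪ {ω₁}
  {ω₁, ω₂, ω₃}  = {ω₂, ω₃} ∪ {ω₁}
  {ω₁, ω₃, ω₄}  = {ω₃} ∪ {ω₁, ω₄}
  (now 11)
Iteration 3: 3 new —
  {ω₂}  = ᶜ of {ω₁, ω₃, ω₄}
  {ω₄}  = ᶜ of {ω₁, ω₂, ω₃}
  {ω₂, ω₄}  = ᶜ of {ω₁, ω₃}
  (now 14)
Iteration 4: +2 →
  {ω₁, ω₂}  = {ω₂} ∪ {ω₁}
  {ω₃, ω₄}  = {ω₃} ∪ {ω₄}
  (now 16)
After Iteration 5 the family is unchanged; done.

σ(𝒢) = { {}, {ω₁}, {ω₂}, {ω₃}, {ω₄}, {ω₁, ω₂}, {ω₁, ω₃}, {ω₁, ω₄}, {ω₂, ω₃}, {ω₂, ω₄}, {ω₃, ω₄}, {ω₁, ω₂, ω₃}, {ω₁, ω₂, ω₄}, {ω₁, ω₃, ω₄}, {ω₂, ω₃, ω₄}, X }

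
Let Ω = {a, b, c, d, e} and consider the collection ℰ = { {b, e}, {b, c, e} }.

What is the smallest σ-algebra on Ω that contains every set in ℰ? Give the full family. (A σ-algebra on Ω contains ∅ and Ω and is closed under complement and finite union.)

Begin from { {}, {b, e}, {b, c, e}, Ω } (that is, ℰ plus ∅ and Ω).
Pass 1: +2 →
  {a, d}  = complement {b, c, e}
  {a, c, d}  = complement {b, e}
  — 6 sets.
Pass 2: 1 new —
  {a, b, d, e}  = {b, e} ∪ {a, d}
  — 7 sets.
Pass 3: 1 new —
  {c}  = complement {a, b, d, e}
  — 8 sets.
Pass 4: already closed under ᶜ and ∪.

Therefore σ(ℰ) = { {}, {c}, {a, d}, {b, e}, {a, c, d}, {b, c, e}, {a, b, d, e}, Ω } (|σ(ℰ)| = 8).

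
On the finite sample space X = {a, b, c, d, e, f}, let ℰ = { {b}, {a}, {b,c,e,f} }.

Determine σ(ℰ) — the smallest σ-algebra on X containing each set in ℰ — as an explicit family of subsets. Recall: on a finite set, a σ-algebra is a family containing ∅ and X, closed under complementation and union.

Seed the family with ℰ together with ∅ and X: { ∅, {a}, {b}, {b,c,e,f}, X }.
Pass 1: +5 →
  {a,b}  = {b} ∪ {a}
  {a,d}  = complement {b,c,e,f}
  {a,b,c,e,f}  = {b,c,e,f} ∪ {a}
  {a,c,d,e,f}  = complement {b}
  {b,c,d,e,f}  = complement {a}
  (now 10)
Pass 2 (3 new):
  {d}  = complement {a,b,c,e,f}
  {a,b,d}  = {a,b} ∪ {a,d}
  {c,d,e,f}  = complement {a,b}
  (now 13)
Pass 3: 2 new —
  {b,d}  = {d} ∪ {b}
  {c,e,f}  = complement {a,b,d}
  (now 15)
Pass 4. New:
  {a,c,e,f}  = complement {b,d}
  (now 16)
Pass 5: already closed under ᶜ and ∪.

σ(ℰ) = { ∅, {a}, {b}, {d}, {a,b}, {a,d}, {b,d}, {a,b,d}, {c,e,f}, {a,c,e,f}, {b,c,e,f}, {c,d,e,f}, {a,b,c,e,f}, {a,c,d,e,f}, {b,c,d,e,f}, X }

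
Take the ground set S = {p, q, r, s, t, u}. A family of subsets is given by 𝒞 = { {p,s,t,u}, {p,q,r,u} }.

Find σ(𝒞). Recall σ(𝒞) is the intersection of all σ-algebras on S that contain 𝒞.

Start: 𝒞 ∪ {∅, S} = { ∅, {p,q,r,u}, {p,s,t,u}, S }.
Iteration 1: 2 new —
  {q,r}  = S∖{p,s,t,u}
  {s,t}  = S∖{p,q,r,u}
  (now 6)
Iteration 2. New:
  {q,r,s,t}  = {s,t} ∪ {q,r}
  (now 7)
Iteration 3: 1 new —
  {p,u}  = S∖{q,r,s,t}
  (now 8)
Iteration 4: no new sets; the family is a σ-algebra.

Therefore σ(𝒞) = { ∅, {p,u}, {q,r}, {s,t}, {p,q,r,u}, {p,s,t,u}, {q,r,s,t}, S } (|σ(𝒞)| = 8).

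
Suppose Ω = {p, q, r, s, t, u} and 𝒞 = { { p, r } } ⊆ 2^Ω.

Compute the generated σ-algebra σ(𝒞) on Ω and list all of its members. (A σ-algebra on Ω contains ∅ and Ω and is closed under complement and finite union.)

|σ(𝒞)| = 4.  σ(𝒞) = { ∅, { p, r }, { q, s, t, u }, Ω }

Working:
Begin from { ∅, { p, r }, Ω } (that is, 𝒞 plus ∅ and Ω).
Pass 1: 1 new —
  { q, s, t, u }  = complement { p, r }
  — 4 sets.
Pass 2: closed — nothing new.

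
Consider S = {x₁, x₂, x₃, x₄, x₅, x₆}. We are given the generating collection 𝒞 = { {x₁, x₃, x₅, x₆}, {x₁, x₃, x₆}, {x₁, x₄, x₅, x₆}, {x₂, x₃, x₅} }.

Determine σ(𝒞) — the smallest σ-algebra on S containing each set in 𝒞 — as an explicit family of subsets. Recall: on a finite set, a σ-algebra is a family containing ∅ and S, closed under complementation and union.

Take S₀ = 𝒞 ∪ {∅, S} = { {}, {x₁, x₃, x₆}, {x₂, x₃, x₅}, {x₁, x₃, x₅, x₆}, {x₁, x₄, x₅, x₆}, S }.
Step 1. New:
  {x₂, x₃}  = {x₁, x₄, x₅, x₆}ᶜ
  {x₂, x₄}  = {x₁, x₃, x₅, x₆}ᶜ
  {x₁, x₄, x₆}  = {x₂, x₃, x₅}ᶜ
  {x₂, x₄, x₅}  = {x₁, x₃, x₆}ᶜ
  {x₁, x₂, x₃, x₅, x₆}  = {x₁, x₃, x₅, x₆} ∪ {x₂, x₃, x₅}
  {x₁, x₃, x₄, x₅, x₆}  = {x₁, x₃, x₅, x₆} ∪ {x₁, x₄, x₅, x₆}
  (now 12)
Step 2: 9 new —
  {x₂}  = {x₁, x₃, x₄, x₅, x₆}ᶜ
  {x₄}  = {x₁, x₂, x₃, x₅, x₆}ᶜ
  {x₂, x₃, x₄}  = {x₂, x₃} ∪ {x₂, x₄}
  {x₁, x₂, x₃, x₆}  = {x₁, x₃, x₆} ∪ {x₂, x₃}
  {x₁, x₂, x₄, x₆}  = {x₁, x₄, x₆} ∪ {x₂, x₄}
  {x₁, x₃, x₄, x₆}  = {x₁, x₃, x₆} ∪ {x₁, x₄, x₆}
  {x₂, x₃, x₄, x₅}  = {x₂, x₃, x₅} ∪ {x₂, x₄}
  {x₁, x₂, x₃, x₄, x₆}  = {x₁, x₃, x₆} ∪ {x₂, x₄}
  {x₁, x₂, x₄, x₅, x₆}  = {x₁, x₄, x₅, x₆} ∪ {x₂, x₄}
  (now 21)
Step 3: 7 new —
  {x₃}  = {x₁, x₂, x₄, x₅, x₆}ᶜ
  {x₅}  = {x₁, x₂, x₃, x₄, x₆}ᶜ
  {x₁, x₆}  = {x₂, x₃, x₄, x₅}ᶜ
  {x₂, x₅}  = {x₁, x₃, x₄, x₆}ᶜ
  {x₃, x₅}  = {x₁, x₂, x₄, x₆}ᶜ
  {x₄, x₅}  = {x₁, x₂, x₃, x₆}ᶜ
  {x₁, x₅, x₆}  = {x₂, x₃, x₄}ᶜ
  (now 28)
Step 4: +4 →
  {x₃, x₄}  = {x₃} ∪ {x₄}
  {x₁, x₂, x₆}  = {x₁, x₆} ∪ {x₂}
  {x₃, x₄, x₅}  = {x₄, x₅} ∪ {x₃}
  {x₁, x₂, x₅, x₆}  = {x₂, x₅} ∪ {x₁, x₆}
  (now 32)
After Step 5 the family is unchanged; done.

σ(𝒞) = { {}, {x₂}, {x₃}, {x₄}, {x₅}, {x₁, x₆}, {x₂, x₃}, {x₂, x₄}, {x₂, x₅}, {x₃, x₄}, {x₃, x₅}, {x₄, x₅}, {x₁, x₂, x₆}, {x₁, x₃, x₆}, {x₁, x₄, x₆}, {x₁, x₅, x₆}, {x₂, x₃, x₄}, {x₂, x₃, x₅}, {x₂, x₄, x₅}, {x₃, x₄, x₅}, {x₁, x₂, x₃, x₆}, {x₁, x₂, x₄, x₆}, {x₁, x₂, x₅, x₆}, {x₁, x₃, x₄, x₆}, {x₁, x₃, x₅, x₆}, {x₁, x₄, x₅, x₆}, {x₂, x₃, x₄, x₅}, {x₁, x₂, x₃, x₄, x₆}, {x₁, x₂, x₃, x₅, x₆}, {x₁, x₂, x₄, x₅, x₆}, {x₁, x₃, x₄, x₅, x₆}, S }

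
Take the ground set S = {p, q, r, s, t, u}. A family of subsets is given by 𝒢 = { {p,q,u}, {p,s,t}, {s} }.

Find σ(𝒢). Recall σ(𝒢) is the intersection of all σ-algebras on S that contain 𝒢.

Answer: σ(𝒢) = { ∅, {p}, {r}, {s}, {t}, {p,r}, {p,s}, {p,t}, {q,u}, {r,s}, {r,t}, {s,t}, {p,q,u}, {p,r,s}, {p,r,t}, {p,s,t}, {q,r,u}, {q,s,u}, {q,t,u}, {r,s,t}, {p,q,r,u}, {p,q,s,u}, {p,q,t,u}, {p,r,s,t}, {q,r,s,u}, {q,r,t,u}, {q,s,t,u}, {p,q,r,s,u}, {p,q,r,t,u}, {p,q,s,t,u}, {q,r,s,t,u}, S }

Check:
Initial family (5 sets): { ∅, {s}, {p,q,u}, {p,s,t}, S }.
Round 1: 5 new —
  {q,r,u}  = complement {p,s,t}
  {r,s,t}  = complement {p,q,u}
  {p,q,s,u}  = {s} ∪ {p,q,u}
  {p,q,r,t,u}  = complement {s}
  {p,q,s,t,u}  = {p,s,t} ∪ {p,q,u}
  — 10 sets.
Round 2 (7 new):
  {r}  = complement {p,q,s,t,u}
  {r,t}  = complement {p,q,s,u}
  {p,q,r,u}  = {q,r,u} ∪ {p,q,u}
  {p,r,s,t}  = {p,s,t} ∪ {r,s,t}
  {q,r,s,u}  = {q,r,u} ∪ {s}
  {p,q,r,s,u}  = {p,q,s,u} ∪ {q,r,u}
  {q,r,s,t,u}  = {r,s,t} ∪ {q,r,u}
  — 17 sets.
Round 3 adds 7:
  {p}  = complement {q,r,s,t,u}
  {t}  = complement {p,q,r,s,u}
  {p,t}  = complement {q,r,s,u}
  {q,u}  = complement {p,r,s,t}
  {r,s}  = {r} ∪ {s}
  {s,t}  = complement {p,q,r,u}
  {q,r,t,u}  = {q,r,u} ∪ {r,t}
  — 24 sets.
Round 4 adds 8:
  {p,r}  = {p} ∪ {r}
  {p,s}  = complement {q,r,t,u}
  {p,r,s}  = {r,s} ∪ {p}
  {p,r,t}  = {p} ∪ {r,t}
  {q,s,u}  = {q,u} ∪ {s}
  {q,t,u}  = {q,u} ∪ {t}
  {p,q,t,u}  = complement {r,s}
  {q,s,t,u}  = {q,u} ∪ {s,t}
  — 32 sets.
Round 5: closed — nothing new.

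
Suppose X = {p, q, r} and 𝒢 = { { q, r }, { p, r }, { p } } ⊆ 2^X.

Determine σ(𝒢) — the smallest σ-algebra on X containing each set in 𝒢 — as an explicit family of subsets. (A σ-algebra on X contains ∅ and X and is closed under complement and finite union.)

σ(𝒢) = { {  }, { p }, { q }, { r }, { p, q }, { p, r }, { q, r }, X }

Check:
Take S₀ = 𝒢 ∪ {∅, X} = { {  }, { p }, { p, r }, { q, r }, X }.
Iteration 1 adds 1:
  { q }  = ᶜ of { p, r }
  (now 6)
Iteration 2: 1 new —
  { p, q }  = { q } ∪ { p }
  (now 7)
Iteration 3: 1 new —
  { r }  = ᶜ of { p, q }
  (now 8)
Iteration 4: stable.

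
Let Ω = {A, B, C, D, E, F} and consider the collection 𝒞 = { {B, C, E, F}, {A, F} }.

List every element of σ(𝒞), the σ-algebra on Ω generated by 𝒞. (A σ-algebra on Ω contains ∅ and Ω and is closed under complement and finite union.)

Take S₀ = 𝒞 ∪ {∅, Ω} = { {}, {A, F}, {B, C, E, F}, Ω }.
Pass 1. New:
  {A, D}  = ᶜ of {B, C, E, F}
  {B, C, D, E}  = ᶜ of {A, F}
  {A, B, C, E, F}  = {B, C, E, F} ∪ {A, F}
  — 7 sets.
Pass 2 adds 4:
  {D}  = ᶜ of {A, B, C, E, F}
  {A, D, F}  = {A, D} ∪ {A, F}
  {A, B, C, D, E}  = {A, D} ∪ {B, C, D, E}
  {B, C, D, E, F}  = {B, C, D, E} ∪ {B, C, E, F}
  — 11 sets.
Pass 3 (3 new):
  {A}  = ᶜ of {B, C, D, E, F}
  {F}  = ᶜ of {A, B, C, D, E}
  {B, C, E}  = ᶜ of {A, D, F}
  — 14 sets.
Pass 4. New:
  {D, F}  = {D} ∪ {F}
  {A, B, C, E}  = {B, C, E} ∪ {A}
  — 16 sets.
Pass 5: no new sets; the family is a σ-algebra.

Hence σ(𝒞) has 16 members: { {}, {A}, {D}, {F}, {A, D}, {A, F}, {D, F}, {A, D, F}, {B, C, E}, {A, B, C, E}, {B, C, D, E}, {B, C, E, F}, {A, B, C, D, E}, {A, B, C, E, F}, {B, C, D, E, F}, Ω }.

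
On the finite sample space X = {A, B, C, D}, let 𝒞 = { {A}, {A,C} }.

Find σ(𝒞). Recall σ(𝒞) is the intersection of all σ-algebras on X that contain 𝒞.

Seed the family with 𝒞 together with ∅ and X: { {}, {A}, {A,C}, X }.
Round 1: 2 new —
  {B,D}  = complement {A,C}
  {B,C,D}  = complement {A}
  |family| = 6
Round 2 adds 1:
  {A,B,D}  = {B,D} ∪ {A}
  |family| = 7
Round 3: 1 new —
  {C}  = complement {A,B,D}
  |family| = 8
After Round 4 the family is unchanged; done.

Hence σ(𝒞) has 8 members: { {}, {A}, {C}, {A,C}, {B,D}, {A,B,D}, {B,C,D}, X }.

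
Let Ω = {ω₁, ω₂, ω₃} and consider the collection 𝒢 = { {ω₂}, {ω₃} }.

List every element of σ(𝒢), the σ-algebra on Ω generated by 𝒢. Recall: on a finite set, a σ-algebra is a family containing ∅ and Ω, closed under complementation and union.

Initial family (4 sets): { {}, {ω₂}, {ω₃}, Ω }.
Pass 1 adds 3:
  {ω₁,ω₂}  = complement {ω₃}
  {ω₁,ω₃}  = complement {ω₂}
  {ω₂,ω₃}  = {ω₃} ∪ {ω₂}
  |family| = 7
Pass 2: +1 →
  {ω₁}  = complement {ω₂,ω₃}
  |family| = 8
Pass 3 adds nothing — fixpoint reached.

Hence σ(𝒢) has 8 members: { {}, {ω₁}, {ω₂}, {ω₃}, {ω₁,ω₂}, {ω₁,ω₃}, {ω₂,ω₃}, Ω }.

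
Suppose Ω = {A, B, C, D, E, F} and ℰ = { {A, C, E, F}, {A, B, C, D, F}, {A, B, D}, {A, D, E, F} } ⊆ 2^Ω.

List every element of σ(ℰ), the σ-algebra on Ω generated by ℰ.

σ(ℰ) = { {}, {A}, {B}, {C}, {D}, {E}, {F}, {A, B}, {A, C}, {A, D}, {A, E}, {A, F}, {B, C}, {B, D}, {B, E}, {B, F}, {C, D}, {C, E}, {C, F}, {D, E}, {D, F}, {E, F}, {A, B, C}, {A, B, D}, {A, B, E}, {A, B, F}, {A, C, D}, {A, C, E}, {A, C, F}, {A, D, E}, {A, D, F}, {A, E, F}, {B, C, D}, {B, C, E}, {B, C, F}, {B, D, E}, {B, D, F}, {B, E, F}, {C, D, E}, {C, D, F}, {C, E, F}, {D, E, F}, {A, B, C, D}, {A, B, C, E}, {A, B, C, F}, {A, B, D, E}, {A, B, D, F}, {A, B, E, F}, {A, C, D, E}, {A, C, D, F}, {A, C, E, F}, {A, D, E, F}, {B, C, D, E}, {B, C, D, F}, {B, C, E, F}, {B, D, E, F}, {C, D, E, F}, {A, B, C, D, E}, {A, B, C, D, F}, {A, B, C, E, F}, {A, B, D, E, F}, {A, C, D, E, F}, {B, C, D, E, F}, Ω }

Derivation:
Initial family (6 sets): { {}, {A, B, D}, {A, C, E, F}, {A, D, E, F}, {A, B, C, D, F}, Ω }.
Iteration 1 (6 new):
  {E}  = {A, B, C, D, F}ᶜ
  {B, C}  = {A, D, E, F}ᶜ
  {B, D}  = {A, C, E, F}ᶜ
  {C, E, F}  = {A, B, D}ᶜ
  {A, B, D, E, F}  = {A, D, E, F} ∪ {A, B, D}
  {A, C, D, E, F}  = {A, C, E, F} ∪ {A, D, E, F}
  [12 total]
Iteration 2. New:
  {B}  = {A, C, D, E, F}ᶜ
  {C}  = {A, B, D, E, F}ᶜ
  {B, C, D}  = {B, C} ∪ {B, D}
  {B, C, E}  = {E} ∪ {B, C}
  {B, D, E}  = {E} ∪ {B, D}
  {A, B, C, D}  = {A, B, D} ∪ {B, C}
  {A, B, D, E}  = {A, B, D} ∪ {E}
  {B, C, E, F}  = {B, C} ∪ {C, E, F}
  {A, B, C, E, F}  = {A, C, E, F} ∪ {B, C}
  {B, C, D, E, F}  = {C, E, F} ∪ {B, D}
  [22 total]
Iteration 3: +12 →
  {A}  = {B, C, D, E, F}ᶜ
  {D}  = {A, B, C, E, F}ᶜ
  {A, D}  = {B, C, E, F}ᶜ
  {B, E}  = {B} ∪ {E}
  {C, E}  = {E} ∪ {C}
  {C, F}  = {A, B, D, E}ᶜ
  {E, F}  = {A, B, C, D}ᶜ
  {A, C, F}  = {B, D, E}ᶜ
  {A, D, F}  = {B, C, E}ᶜ
  {A, E, F}  = {B, C, D}ᶜ
  {B, C, D, E}  = {B, C, D} ∪ {B, D, E}
  {A, B, C, D, E}  = {B, C, D} ∪ {A, B, D, E}
  [34 total]
Iteration 4: +26 →
  {F}  = {A, B, C, D, E}ᶜ
  {A, B}  = {A} ∪ {B}
  {A, C}  = {A} ∪ {C}
  {A, E}  = {A} ∪ {E}
  {A, F}  = {B, C, D, E}ᶜ
  {C, D}  = {C} ∪ {D}
  {D, E}  = {E} ∪ {D}
  {A, B, C}  = {A} ∪ {B, C}
  {A, B, E}  = {B, E} ∪ {A}
  {A, C, D}  = {C} ∪ {A, D}
  {A, C, E}  = {A} ∪ {C, E}
  {A, D, E}  = {E} ∪ {A, D}
  {B, C, F}  = {B} ∪ {C, F}
  {B, E, F}  = {B, E} ∪ {E, F}
  {C, D, E}  = {D} ∪ {C, E}
  {C, D, F}  = {C, F} ∪ {D}
  {D, E, F}  = {E, F} ∪ {D}
  {A, B, C, E}  = {A} ∪ {B, C, E}
  {A, B, C, F}  = {A, C, F} ∪ {B}
  {A, B, D, F}  = {C, E}ᶜ
  {A, B, E, F}  = {B, E} ∪ {A, E, F}
  {A, C, D, E}  = {A, D} ∪ {C, E}
  {A, C, D, F}  = {B, E}ᶜ
  {B, C, D, F}  = {C, F} ∪ {B, C, D}
  {B, D, E, F}  = {E, F} ∪ {B, D}
  {C, D, E, F}  = {C, E, F} ∪ {D}
  [60 total]
Iteration 5 adds 4:
  {B, F}  = {A, C, D, E}ᶜ
  {D, F}  = {A, B, C, E}ᶜ
  {A, B, F}  = {C, D, E}ᶜ
  {B, D, F}  = {A, C, E}ᶜ
  [64 total]
After Iteration 6 the family is unchanged; done.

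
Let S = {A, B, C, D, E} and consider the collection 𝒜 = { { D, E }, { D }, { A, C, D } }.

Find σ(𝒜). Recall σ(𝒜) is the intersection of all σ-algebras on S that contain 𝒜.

Answer: σ(𝒜) = { {}, { B }, { D }, { E }, { A, C }, { B, D }, { B, E }, { D, E }, { A, B, C }, { A, C, D }, { A, C, E }, { B, D, E }, { A, B, C, D }, { A, B, C, E }, { A, C, D, E }, S }

Derivation:
Start: 𝒜 ∪ {∅, S} = { {}, { D }, { D, E }, { A, C, D }, S }.
Round 1. New:
  { B, E }  = { A, C, D }ᶜ
  { A, B, C }  = { D, E }ᶜ
  { A, B, C, E }  = { D }ᶜ
  { A, C, D, E }  = { D, E } ∪ { A, C, D }
Round 2. New:
  { B }  = { A, C, D, E }ᶜ
  { B, D, E }  = { B, E } ∪ { D, E }
  { A, B, C, D }  = { A, B, C } ∪ { A, C, D }
Round 3. New:
  { E }  = { A, B, C, D }ᶜ
  { A, C }  = { B, D, E }ᶜ
  { B, D }  = { D } ∪ { B }
Round 4. New:
  { A, C, E }  = { B, D }ᶜ
Round 5: closed — nothing new.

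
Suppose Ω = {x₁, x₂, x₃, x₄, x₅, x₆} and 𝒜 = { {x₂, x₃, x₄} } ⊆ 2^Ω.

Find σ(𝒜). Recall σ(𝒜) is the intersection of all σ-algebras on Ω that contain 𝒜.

Answer: σ(𝒜) = { {}, {x₁, x₅, x₆}, {x₂, x₃, x₄}, Ω }

Trace:
Initial family (3 sets): { {}, {x₂, x₃, x₄}, Ω }.
Iteration 1 (1 new):
  {x₁, x₅, x₆}  = complement {x₂, x₃, x₄}
  — 4 sets.
After Iteration 2 the family is unchanged; done.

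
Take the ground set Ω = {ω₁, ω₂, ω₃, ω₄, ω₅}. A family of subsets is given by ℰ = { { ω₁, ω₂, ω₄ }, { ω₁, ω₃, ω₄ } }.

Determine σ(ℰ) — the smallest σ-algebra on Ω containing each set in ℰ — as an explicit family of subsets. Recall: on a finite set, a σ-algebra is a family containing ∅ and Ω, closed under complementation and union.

σ(ℰ) = { {  }, { ω₂ }, { ω₃ }, { ω₅ }, { ω₁, ω₄ }, { ω₂, ω₃ }, { ω₂, ω₅ }, { ω₃, ω₅ }, { ω₁, ω₂, ω₄ }, { ω₁, ω₃, ω₄ }, { ω₁, ω₄, ω₅ }, { ω₂, ω₃, ω₅ }, { ω₁, ω₂, ω₃, ω₄ }, { ω₁, ω₂, ω₄, ω₅ }, { ω₁, ω₃, ω₄, ω₅ }, Ω }

Trace:
Take S₀ = ℰ ∪ {∅, Ω} = { {  }, { ω₁, ω₂, ω₄ }, { ω₁, ω₃, ω₄ }, Ω }.
Step 1: 3 new —
  { ω₂, ω₅ }  = { ω₁, ω₃, ω₄ }ᶜ
  { ω₃, ω₅ }  = { ω₁, ω₂, ω₄ }ᶜ
  { ω₁, ω₂, ω₃, ω₄ }  = { ω₁, ω₂, ω₄ } ∪ { ω₁, ω₃, ω₄ }
  (now 7)
Step 2: +4 →
  { ω₅ }  = { ω₁, ω₂, ω₃, ω₄ }ᶜ
  { ω₂, ω₃, ω₅ }  = { ω₂, ω₅ } ∪ { ω₃, ω₅ }
  { ω₁, ω₂, ω₄, ω₅ }  = { ω₂, ω₅ } ∪ { ω₁, ω₂, ω₄ }
  { ω₁, ω₃, ω₄, ω₅ }  = { ω₁, ω₃, ω₄ } ∪ { ω₃, ω₅ }
  (now 11)
Step 3: 3 new —
  { ω₂ }  = { ω₁, ω₃, ω₄, ω₅ }ᶜ
  { ω₃ }  = { ω₁, ω₂, ω₄, ω₅ }ᶜ
  { ω₁, ω₄ }  = { ω₂, ω₃, ω₅ }ᶜ
  (now 14)
Step 4: 2 new —
  { ω₂, ω₃ }  = { ω₃ } ∪ { ω₂ }
  { ω₁, ω₄, ω₅ }  = { ω₁, ω₄ } ∪ { ω₅ }
  (now 16)
Step 5: already closed under ᶜ and ∪.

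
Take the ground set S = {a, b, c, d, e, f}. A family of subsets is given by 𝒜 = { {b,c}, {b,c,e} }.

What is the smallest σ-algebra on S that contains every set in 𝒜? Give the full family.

Seed the family with 𝒜 together with ∅ and S: { ∅, {b,c}, {b,c,e}, S }.
Iteration 1: 2 new —
  {a,d,f}  = {b,c,e}ᶜ
  {a,d,e,f}  = {b,c}ᶜ
  |family| = 6
Iteration 2 (1 new):
  {a,b,c,d,f}  = {b,c} ∪ {a,d,f}
  |family| = 7
Iteration 3 (1 new):
  {e}  = {a,b,c,d,f}ᶜ
  |family| = 8
Iteration 4: closed — nothing new.

σ(𝒜) = { ∅, {e}, {b,c}, {a,d,f}, {b,c,e}, {a,d,e,f}, {a,b,c,d,f}, S }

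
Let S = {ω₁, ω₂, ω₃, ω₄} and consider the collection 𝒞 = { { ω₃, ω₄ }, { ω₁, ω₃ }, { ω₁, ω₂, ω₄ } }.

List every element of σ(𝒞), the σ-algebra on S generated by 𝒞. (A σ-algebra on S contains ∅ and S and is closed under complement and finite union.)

Seed the family with 𝒞 together with ∅ and S: { ∅, { ω₁, ω₃ }, { ω₃, ω₄ }, { ω₁, ω₂, ω₄ }, S }.
Round 1. New:
  { ω₃ }  = ᶜ of { ω₁, ω₂, ω₄ }
  { ω₁, ω₂ }  = ᶜ of { ω₃, ω₄ }
  { ω₂, ω₄ }  = ᶜ of { ω₁, ω₃ }
  { ω₁, ω₃, ω₄ }  = { ω₃, ω₄ } ∪ { ω₁, ω₃ }
  [9 total]
Round 2 (3 new):
  { ω₂ }  = ᶜ of { ω₁, ω₃, ω₄ }
  { ω₁, ω₂, ω₃ }  = { ω₁, ω₂ } ∪ { ω₃ }
  { ω₂, ω₃, ω₄ }  = { ω₃, ω₄ } ∪ { ω₂, ω₄ }
  [12 total]
Round 3: +3 →
  { ω₁ }  = ᶜ of { ω₂, ω₃, ω₄ }
  { ω₄ }  = ᶜ of { ω₁, ω₂, ω₃ }
  { ω₂, ω₃ }  = { ω₃ } ∪ { ω₂ }
  [15 total]
Round 4: 1 new —
  { ω₁, ω₄ }  = ᶜ of { ω₂, ω₃ }
  [16 total]
Round 5: already closed under ᶜ and ∪.

|σ(𝒞)| = 16.  σ(𝒞) = { ∅, { ω₁ }, { ω₂ }, { ω₃ }, { ω₄ }, { ω₁, ω₂ }, { ω₁, ω₃ }, { ω₁, ω₄ }, { ω₂, ω₃ }, { ω₂, ω₄ }, { ω₃, ω₄ }, { ω₁, ω₂, ω₃ }, { ω₁, ω₂, ω₄ }, { ω₁, ω₃, ω₄ }, { ω₂, ω₃, ω₄ }, S }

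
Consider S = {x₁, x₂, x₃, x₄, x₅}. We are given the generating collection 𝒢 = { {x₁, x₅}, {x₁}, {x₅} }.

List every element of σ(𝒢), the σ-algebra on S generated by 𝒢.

|σ(𝒢)| = 8.  σ(𝒢) = { {}, {x₁}, {x₅}, {x₁, x₅}, {x₂, x₃, x₄}, {x₁, x₂, x₃, x₄}, {x₂, x₃, x₄, x₅}, S }

Working:
Take S₀ = 𝒢 ∪ {∅, S} = { {}, {x₁}, {x₅}, {x₁, x₅}, S }.
Iteration 1: 3 new —
  {x₂, x₃, x₄}  = S∖{x₁, x₅}
  {x₁, x₂, x₃, x₄}  = S∖{x₅}
  {x₂, x₃, x₄, x₅}  = S∖{x₁}
  (now 8)
Iteration 2 adds nothing — fixpoint reached.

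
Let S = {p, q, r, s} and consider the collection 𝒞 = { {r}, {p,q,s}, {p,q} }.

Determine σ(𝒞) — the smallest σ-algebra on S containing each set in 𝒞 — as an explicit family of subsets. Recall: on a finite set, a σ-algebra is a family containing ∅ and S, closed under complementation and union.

σ(𝒞) = { {}, {r}, {s}, {p,q}, {r,s}, {p,q,r}, {p,q,s}, S }

Working:
Take S₀ = 𝒞 ∪ {∅, S} = { {}, {r}, {p,q}, {p,q,s}, S }.
Round 1 adds 2:
  {r,s}  = ᶜ of {p,q}
  {p,q,r}  = {r} ∪ {p,q}
  [7 total]
Round 2: +1 →
  {s}  = ᶜ of {p,q,r}
  [8 total]
Round 3: stable.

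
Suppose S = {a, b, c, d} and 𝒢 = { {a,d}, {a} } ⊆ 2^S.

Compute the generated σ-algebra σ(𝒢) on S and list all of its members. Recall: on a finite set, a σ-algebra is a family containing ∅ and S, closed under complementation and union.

σ(𝒢) (8 sets): { {}, {a}, {d}, {a,d}, {b,c}, {a,b,c}, {b,c,d}, S }

Working:
Start: 𝒢 ∪ {∅, S} = { {}, {a}, {a,d}, S }.
Step 1 (2 new):
  {b,c}  = ᶜ of {a,d}
  {b,c,d}  = ᶜ of {a}
  [6 total]
Step 2: +1 →
  {a,b,c}  = {b,c} ∪ {a}
  [7 total]
Step 3 (1 new):
  {d}  = ᶜ of {a,b,c}
  [8 total]
Step 4: already closed under ᶜ and ∪.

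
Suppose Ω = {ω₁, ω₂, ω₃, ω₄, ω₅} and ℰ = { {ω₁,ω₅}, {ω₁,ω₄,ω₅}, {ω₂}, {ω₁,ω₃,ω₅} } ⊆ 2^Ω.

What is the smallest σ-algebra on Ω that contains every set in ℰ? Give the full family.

Take S₀ = ℰ ∪ {∅, Ω} = { {}, {ω₂}, {ω₁,ω₅}, {ω₁,ω₃,ω₅}, {ω₁,ω₄,ω₅}, Ω }.
Step 1. New:
  {ω₂,ω₃}  = ᶜ of {ω₁,ω₄,ω₅}
  {ω₂,ω₄}  = ᶜ of {ω₁,ω₃,ω₅}
  {ω₁,ω₂,ω₅}  = {ω₁,ω₅} ∪ {ω₂}
  {ω₂,ω₃,ω₄}  = ᶜ of {ω₁,ω₅}
  {ω₁,ω₂,ω₃,ω₅}  = {ω₁,ω₃,ω₅} ∪ {ω₂}
  {ω₁,ω₂,ω₄,ω₅}  = {ω₁,ω₄,ω₅} ∪ {ω₂}
  {ω₁,ω₃,ω₄,ω₅}  = ᶜ of {ω₂}
  |family| = 13
Step 2 (3 new):
  {ω₃}  = ᶜ of {ω₁,ω₂,ω₄,ω₅}
  {ω₄}  = ᶜ of {ω₁,ω₂,ω₃,ω₅}
  {ω₃,ω₄}  = ᶜ of {ω₁,ω₂,ω₅}
  |family| = 16
Step 3 adds nothing — fixpoint reached.

σ(ℰ) = { {}, {ω₂}, {ω₃}, {ω₄}, {ω₁,ω₅}, {ω₂,ω₃}, {ω₂,ω₄}, {ω₃,ω₄}, {ω₁,ω₂,ω₅}, {ω₁,ω₃,ω₅}, {ω₁,ω₄,ω₅}, {ω₂,ω₃,ω₄}, {ω₁,ω₂,ω₃,ω₅}, {ω₁,ω₂,ω₄,ω₅}, {ω₁,ω₃,ω₄,ω₅}, Ω }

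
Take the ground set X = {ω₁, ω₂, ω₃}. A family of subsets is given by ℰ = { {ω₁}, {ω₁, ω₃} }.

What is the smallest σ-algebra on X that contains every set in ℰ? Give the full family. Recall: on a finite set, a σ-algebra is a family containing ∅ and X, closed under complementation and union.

Take S₀ = ℰ ∪ {∅, X} = { {}, {ω₁}, {ω₁, ω₃}, X }.
Round 1 (2 new):
  {ω₂}  = {ω₁, ω₃}ᶜ
  {ω₂, ω₃}  = {ω₁}ᶜ
  [6 total]
Round 2. New:
  {ω₁, ω₂}  = {ω₂} ∪ {ω₁}
  [7 total]
Round 3 adds 1:
  {ω₃}  = {ω₁, ω₂}ᶜ
  [8 total]
Round 4: already closed under ᶜ and ∪.

Hence σ(ℰ) has 8 members: { {}, {ω₁}, {ω₂}, {ω₃}, {ω₁, ω₂}, {ω₁, ω₃}, {ω₂, ω₃}, X }.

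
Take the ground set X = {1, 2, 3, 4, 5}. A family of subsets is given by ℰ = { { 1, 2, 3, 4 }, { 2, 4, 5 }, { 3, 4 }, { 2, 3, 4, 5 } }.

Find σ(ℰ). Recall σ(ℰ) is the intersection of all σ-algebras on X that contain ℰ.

Seed the family with ℰ together with ∅ and X: { {  }, { 3, 4 }, { 2, 4, 5 }, { 1, 2, 3, 4 }, { 2, 3, 4, 5 }, X }.
Step 1 (4 new):
  { 1 }  = ᶜ of { 2, 3, 4, 5 }
  { 5 }  = ᶜ of { 1, 2, 3, 4 }
  { 1, 3 }  = ᶜ of { 2, 4, 5 }
  { 1, 2, 5 }  = ᶜ of { 3, 4 }
  (now 10)
Step 2 (6 new):
  { 1, 5 }  = { 5 } ∪ { 1 }
  { 1, 3, 4 }  = { 3, 4 } ∪ { 1, 3 }
  { 1, 3, 5 }  = { 5 } ∪ { 1, 3 }
  { 3, 4, 5 }  = { 3, 4 } ∪ { 5 }
  { 1, 2, 3, 5 }  = { 1, 2, 5 } ∪ { 1, 3 }
  { 1, 2, 4, 5 }  = { 1, 2, 5 } ∪ { 2, 4, 5 }
  (now 16)
Step 3 adds 7:
  { 3 }  = ᶜ of { 1, 2, 4, 5 }
  { 4 }  = ᶜ of { 1, 2, 3, 5 }
  { 1, 2 }  = ᶜ of { 3, 4, 5 }
  { 2, 4 }  = ᶜ of { 1, 3, 5 }
  { 2, 5 }  = ᶜ of { 1, 3, 4 }
  { 2, 3, 4 }  = ᶜ of { 1, 5 }
  { 1, 3, 4, 5 }  = { 3, 4, 5 } ∪ { 1, 3, 4 }
  (now 23)
Step 4 adds 8:
  { 2 }  = ᶜ of { 1, 3, 4, 5 }
  { 1, 4 }  = { 4 } ∪ { 1 }
  { 3, 5 }  = { 5 } ∪ { 3 }
  { 4, 5 }  = { 5 } ∪ { 4 }
  { 1, 2, 3 }  = { 1, 2 } ∪ { 3 }
  { 1, 2, 4 }  = { 1, 2 } ∪ { 4 }
  { 1, 4, 5 }  = { 1, 5 } ∪ { 4 }
  { 2, 3, 5 }  = { 2, 5 } ∪ { 3 }
  (now 31)
Step 5: 1 new —
  { 2, 3 }  = ᶜ of { 1, 4, 5 }
  (now 32)
Step 6: stable.

Therefore σ(ℰ) = { {  }, { 1 }, { 2 }, { 3 }, { 4 }, { 5 }, { 1, 2 }, { 1, 3 }, { 1, 4 }, { 1, 5 }, { 2, 3 }, { 2, 4 }, { 2, 5 }, { 3, 4 }, { 3, 5 }, { 4, 5 }, { 1, 2, 3 }, { 1, 2, 4 }, { 1, 2, 5 }, { 1, 3, 4 }, { 1, 3, 5 }, { 1, 4, 5 }, { 2, 3, 4 }, { 2, 3, 5 }, { 2, 4, 5 }, { 3, 4, 5 }, { 1, 2, 3, 4 }, { 1, 2, 3, 5 }, { 1, 2, 4, 5 }, { 1, 3, 4, 5 }, { 2, 3, 4, 5 }, X } (|σ(ℰ)| = 32).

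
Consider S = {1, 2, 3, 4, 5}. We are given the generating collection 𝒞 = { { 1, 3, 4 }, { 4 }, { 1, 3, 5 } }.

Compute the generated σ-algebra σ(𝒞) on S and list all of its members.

Start: 𝒞 ∪ {∅, S} = { {}, { 4 }, { 1, 3, 4 }, { 1, 3, 5 }, S }.
Step 1. New:
  { 2, 4 }  = complement { 1, 3, 5 }
  { 2, 5 }  = complement { 1, 3, 4 }
  { 1, 2, 3, 5 }  = complement { 4 }
  { 1, 3, 4, 5 }  = { 1, 3, 4 } ∪ { 1, 3, 5 }
  (now 9)
Step 2 adds 3:
  { 2 }  = complement { 1, 3, 4, 5 }
  { 2, 4, 5 }  = { 2, 5 } ∪ { 4 }
  { 1, 2, 3, 4 }  = { 1, 3, 4 } ∪ { 2, 4 }
  (now 12)
Step 3 (2 new):
  { 5 }  = complement { 1, 2, 3, 4 }
  { 1, 3 }  = complement { 2, 4, 5 }
  (now 14)
Step 4 adds 2:
  { 4, 5 }  = { 4 } ∪ { 5 }
  { 1, 2, 3 }  = { 1, 3 } ∪ { 2 }
  (now 16)
Step 5: stable.

|σ(𝒞)| = 16.  σ(𝒞) = { {}, { 2 }, { 4 }, { 5 }, { 1, 3 }, { 2, 4 }, { 2, 5 }, { 4, 5 }, { 1, 2, 3 }, { 1, 3, 4 }, { 1, 3, 5 }, { 2, 4, 5 }, { 1, 2, 3, 4 }, { 1, 2, 3, 5 }, { 1, 3, 4, 5 }, S }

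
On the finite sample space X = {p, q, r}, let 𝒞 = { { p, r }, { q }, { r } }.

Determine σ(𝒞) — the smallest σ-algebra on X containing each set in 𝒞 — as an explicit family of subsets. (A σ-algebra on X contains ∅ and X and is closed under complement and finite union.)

|σ(𝒞)| = 8.  σ(𝒞) = { {}, { p }, { q }, { r }, { p, q }, { p, r }, { q, r }, X }

Check:
Take S₀ = 𝒞 ∪ {∅, X} = { {}, { q }, { r }, { p, r }, X }.
Iteration 1: +2 →
  { p, q }  = ᶜ of { r }
  { q, r }  = { r } ∪ { q }
  — 7 sets.
Iteration 2 adds 1:
  { p }  = ᶜ of { q, r }
  — 8 sets.
Iteration 3 adds nothing — fixpoint reached.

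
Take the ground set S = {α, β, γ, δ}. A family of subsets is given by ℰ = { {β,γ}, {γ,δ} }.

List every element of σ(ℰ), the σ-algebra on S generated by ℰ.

Begin from { ∅, {β,γ}, {γ,δ}, S } (that is, ℰ plus ∅ and S).
Step 1: 3 new —
  {α,β}  = S∖{γ,δ}
  {α,δ}  = S∖{β,γ}
  {β,γ,δ}  = {γ,δ} ∪ {β,γ}
  — 7 sets.
Step 2. New:
  {α}  = S∖{β,γ,δ}
  {α,β,γ}  = {β,γ} ∪ {α,β}
  {α,β,δ}  = {α,δ} ∪ {α,β}
  {α,γ,δ}  = {γ,δ} ∪ {α,δ}
  — 11 sets.
Step 3 adds 3:
  {β}  = S∖{α,γ,δ}
  {γ}  = S∖{α,β,δ}
  {δ}  = S∖{α,β,γ}
  — 14 sets.
Step 4 (2 new):
  {α,γ}  = {γ} ∪ {α}
  {β,δ}  = {δ} ∪ {β}
  — 16 sets.
Step 5 adds nothing — fixpoint reached.

|σ(ℰ)| = 16.  σ(ℰ) = { ∅, {α}, {β}, {γ}, {δ}, {α,β}, {α,γ}, {α,δ}, {β,γ}, {β,δ}, {γ,δ}, {α,β,γ}, {α,β,δ}, {α,γ,δ}, {β,γ,δ}, S }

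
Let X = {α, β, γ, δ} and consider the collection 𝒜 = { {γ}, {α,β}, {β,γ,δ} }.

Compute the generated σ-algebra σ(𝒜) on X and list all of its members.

σ(𝒜) = { {}, {α}, {β}, {γ}, {δ}, {α,β}, {α,γ}, {α,δ}, {β,γ}, {β,δ}, {γ,δ}, {α,β,γ}, {α,β,δ}, {α,γ,δ}, {β,γ,δ}, X }

Working:
Seed the family with 𝒜 together with ∅ and X: { {}, {γ}, {α,β}, {β,γ,δ}, X }.
Step 1: +4 →
  {α}  = X∖{β,γ,δ}
  {γ,δ}  = X∖{α,β}
  {α,β,γ}  = {γ} ∪ {α,β}
  {α,β,δ}  = X∖{γ}
  |family| = 9
Step 2. New:
  {δ}  = X∖{α,β,γ}
  {α,γ}  = {γ} ∪ {α}
  {α,γ,δ}  = {γ,δ} ∪ {α}
  |family| = 12
Step 3. New:
  {β}  = X∖{α,γ,δ}
  {α,δ}  = {δ} ∪ {α}
  {β,δ}  = X∖{α,γ}
  |family| = 15
Step 4. New:
  {β,γ}  = X∖{α,δ}
  |family| = 16
Step 5: stable.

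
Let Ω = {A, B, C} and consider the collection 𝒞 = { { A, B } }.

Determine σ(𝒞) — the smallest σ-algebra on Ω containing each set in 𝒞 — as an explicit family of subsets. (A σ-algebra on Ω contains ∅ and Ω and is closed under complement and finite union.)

Answer: σ(𝒞) = { ∅, { C }, { A, B }, Ω }

Trace:
Begin from { ∅, { A, B }, Ω } (that is, 𝒞 plus ∅ and Ω).
Pass 1 adds 1:
  { C }  = { A, B }ᶜ
  — 4 sets.
After Pass 2 the family is unchanged; done.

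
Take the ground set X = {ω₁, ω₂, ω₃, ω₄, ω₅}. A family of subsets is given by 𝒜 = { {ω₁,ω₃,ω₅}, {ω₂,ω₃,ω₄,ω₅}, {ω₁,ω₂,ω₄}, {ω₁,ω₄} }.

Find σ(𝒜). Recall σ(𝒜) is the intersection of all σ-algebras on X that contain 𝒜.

Answer: σ(𝒜) = { {}, {ω₁}, {ω₂}, {ω₄}, {ω₁,ω₂}, {ω₁,ω₄}, {ω₂,ω₄}, {ω₃,ω₅}, {ω₁,ω₂,ω₄}, {ω₁,ω₃,ω₅}, {ω₂,ω₃,ω₅}, {ω₃,ω₄,ω₅}, {ω₁,ω₂,ω₃,ω₅}, {ω₁,ω₃,ω₄,ω₅}, {ω₂,ω₃,ω₄,ω₅}, X }

Derivation:
Initial family (6 sets): { {}, {ω₁,ω₄}, {ω₁,ω₂,ω₄}, {ω₁,ω₃,ω₅}, {ω₂,ω₃,ω₄,ω₅}, X }.
Pass 1. New:
  {ω₁}  = {ω₂,ω₃,ω₄,ω₅}ᶜ
  {ω₂,ω₄}  = {ω₁,ω₃,ω₅}ᶜ
  {ω₃,ω₅}  = {ω₁,ω₂,ω₄}ᶜ
  {ω₂,ω₃,ω₅}  = {ω₁,ω₄}ᶜ
  {ω₁,ω₃,ω₄,ω₅}  = {ω₁,ω₄} ∪ {ω₁,ω₃,ω₅}
  [11 total]
Pass 2: 2 new —
  {ω₂}  = {ω₁,ω₃,ω₄,ω₅}ᶜ
  {ω₁,ω₂,ω₃,ω₅}  = {ω₁,ω₃,ω₅} ∪ {ω₂,ω₃,ω₅}
  [13 total]
Pass 3: 2 new —
  {ω₄}  = {ω₁,ω₂,ω₃,ω₅}ᶜ
  {ω₁,ω₂}  = {ω₂} ∪ {ω₁}
  [15 total]
Pass 4: +1 →
  {ω₃,ω₄,ω₅}  = {ω₁,ω₂}ᶜ
  [16 total]
Pass 5 adds nothing — fixpoint reached.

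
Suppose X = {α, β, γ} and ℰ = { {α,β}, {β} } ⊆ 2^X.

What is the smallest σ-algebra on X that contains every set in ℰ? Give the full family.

Begin from { ∅, {β}, {α,β}, X } (that is, ℰ plus ∅ and X).
Iteration 1: 2 new —
  {γ}  = complement {α,β}
  {α,γ}  = complement {β}
  (now 6)
Iteration 2: 1 new —
  {β,γ}  = {γ} ∪ {β}
  (now 7)
Iteration 3 (1 new):
  {α}  = complement {β,γ}
  (now 8)
Iteration 4: stable.

Hence σ(ℰ) has 8 members: { ∅, {α}, {β}, {γ}, {α,β}, {α,γ}, {β,γ}, X }.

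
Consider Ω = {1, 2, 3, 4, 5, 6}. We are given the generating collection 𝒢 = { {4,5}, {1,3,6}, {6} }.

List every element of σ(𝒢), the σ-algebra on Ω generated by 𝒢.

Initial family (5 sets): { {}, {6}, {4,5}, {1,3,6}, Ω }.
Iteration 1. New:
  {2,4,5}  = Ω∖{1,3,6}
  {4,5,6}  = {4,5} ∪ {6}
  {1,2,3,6}  = Ω∖{4,5}
  {1,2,3,4,5}  = Ω∖{6}
  {1,3,4,5,6}  = {4,5} ∪ {1,3,6}
  (now 10)
Iteration 2 adds 3:
  {2}  = Ω∖{1,3,4,5,6}
  {1,2,3}  = Ω∖{4,5,6}
  {2,4,5,6}  = {6} ∪ {2,4,5}
  (now 13)
Iteration 3. New:
  {1,3}  = Ω∖{2,4,5,6}
  {2,6}  = {2} ∪ {6}
  (now 15)
Iteration 4 (1 new):
  {1,3,4,5}  = Ω∖{2,6}
  (now 16)
Iteration 5: already closed under ᶜ and ∪.

σ(𝒢) = { {}, {2}, {6}, {1,3}, {2,6}, {4,5}, {1,2,3}, {1,3,6}, {2,4,5}, {4,5,6}, {1,2,3,6}, {1,3,4,5}, {2,4,5,6}, {1,2,3,4,5}, {1,3,4,5,6}, Ω }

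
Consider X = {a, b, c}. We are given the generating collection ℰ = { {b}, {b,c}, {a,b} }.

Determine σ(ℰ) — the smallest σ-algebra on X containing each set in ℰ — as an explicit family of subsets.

Take S₀ = ℰ ∪ {∅, X} = { ∅, {b}, {a,b}, {b,c}, X }.
Pass 1: +3 →
  {a}  = {b,c}ᶜ
  {c}  = {a,b}ᶜ
  {a,c}  = {b}ᶜ
  |family| = 8
After Pass 2 the family is unchanged; done.

Therefore σ(ℰ) = { ∅, {a}, {b}, {c}, {a,b}, {a,c}, {b,c}, X } (|σ(ℰ)| = 8).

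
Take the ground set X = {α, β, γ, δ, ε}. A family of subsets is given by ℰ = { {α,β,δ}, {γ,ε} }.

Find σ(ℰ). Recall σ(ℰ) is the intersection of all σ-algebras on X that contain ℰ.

Begin from { {}, {γ,ε}, {α,β,δ}, X } (that is, ℰ plus ∅ and X).
Pass 1: no new sets; the family is a σ-algebra.

|σ(ℰ)| = 4.  σ(ℰ) = { {}, {γ,ε}, {α,β,δ}, X }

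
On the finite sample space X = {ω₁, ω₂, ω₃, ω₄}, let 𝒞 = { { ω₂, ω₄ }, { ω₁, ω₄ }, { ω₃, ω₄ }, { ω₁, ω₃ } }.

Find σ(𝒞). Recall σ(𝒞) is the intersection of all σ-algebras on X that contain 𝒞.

|σ(𝒞)| = 16.  σ(𝒞) = { {  }, { ω₁ }, { ω₂ }, { ω₃ }, { ω₄ }, { ω₁, ω₂ }, { ω₁, ω₃ }, { ω₁, ω₄ }, { ω₂, ω₃ }, { ω₂, ω₄ }, { ω₃, ω₄ }, { ω₁, ω₂, ω₃ }, { ω₁, ω₂, ω₄ }, { ω₁, ω₃, ω₄ }, { ω₂, ω₃, ω₄ }, X }

Working:
Start: 𝒞 ∪ {∅, X} = { {  }, { ω₁, ω₃ }, { ω₁, ω₄ }, { ω₂, ω₄ }, { ω₃, ω₄ }, X }.
Round 1 (5 new):
  { ω₁, ω₂ }  = { ω₃, ω₄ }ᶜ
  { ω₂, ω₃ }  = { ω₁, ω₄ }ᶜ
  { ω₁, ω₂, ω₄ }  = { ω₁, ω₄ } ∪ { ω₂, ω₄ }
  { ω₁, ω₃, ω₄ }  = { ω₃, ω₄ } ∪ { ω₁, ω₄ }
  { ω₂, ω₃, ω₄ }  = { ω₃, ω₄ } ∪ { ω₂, ω₄ }
  |family| = 11
Round 2. New:
  { ω₁ }  = { ω₂, ω₃, ω₄ }ᶜ
  { ω₂ }  = { ω₁, ω₃, ω₄ }ᶜ
  { ω₃ }  = { ω₁, ω₂, ω₄ }ᶜ
  { ω₁, ω₂, ω₃ }  = { ω₁, ω₂ } ∪ { ω₂, ω₃ }
  |family| = 15
Round 3: +1 →
  { ω₄ }  = { ω₁, ω₂, ω₃ }ᶜ
  |family| = 16
Round 4: already closed under ᶜ and ∪.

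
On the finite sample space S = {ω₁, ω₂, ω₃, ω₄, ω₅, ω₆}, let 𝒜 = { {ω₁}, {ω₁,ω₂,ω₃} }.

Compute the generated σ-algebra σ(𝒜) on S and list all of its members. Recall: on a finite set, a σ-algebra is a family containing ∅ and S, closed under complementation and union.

σ(𝒜) (8 sets): { {}, {ω₁}, {ω₂,ω₃}, {ω₁,ω₂,ω₃}, {ω₄,ω₅,ω₆}, {ω₁,ω₄,ω₅,ω₆}, {ω₂,ω₃,ω₄,ω₅,ω₆}, S }

Check:
Begin from { {}, {ω₁}, {ω₁,ω₂,ω₃}, S } (that is, 𝒜 plus ∅ and S).
Step 1 adds 2:
  {ω₄,ω₅,ω₆}  = ᶜ of {ω₁,ω₂,ω₃}
  {ω₂,ω₃,ω₄,ω₅,ω₆}  = ᶜ of {ω₁}
Step 2 (1 new):
  {ω₁,ω₄,ω₅,ω₆}  = {ω₄,ω₅,ω₆} ∪ {ω₁}
Step 3. New:
  {ω₂,ω₃}  = ᶜ of {ω₁,ω₄,ω₅,ω₆}
Step 4: no new sets; the family is a σ-algebra.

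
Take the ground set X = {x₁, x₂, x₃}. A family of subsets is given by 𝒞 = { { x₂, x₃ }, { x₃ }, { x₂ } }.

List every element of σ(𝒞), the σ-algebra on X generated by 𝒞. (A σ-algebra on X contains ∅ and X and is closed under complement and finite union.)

|σ(𝒞)| = 8.  σ(𝒞) = { {  }, { x₁ }, { x₂ }, { x₃ }, { x₁, x₂ }, { x₁, x₃ }, { x₂, x₃ }, X }

Trace:
Take S₀ = 𝒞 ∪ {∅, X} = { {  }, { x₂ }, { x₃ }, { x₂, x₃ }, X }.
Iteration 1 (3 new):
  { x₁ }  = complement { x₂, x₃ }
  { x₁, x₂ }  = complement { x₃ }
  { x₁, x₃ }  = complement { x₂ }
  (now 8)
After Iteration 2 the family is unchanged; done.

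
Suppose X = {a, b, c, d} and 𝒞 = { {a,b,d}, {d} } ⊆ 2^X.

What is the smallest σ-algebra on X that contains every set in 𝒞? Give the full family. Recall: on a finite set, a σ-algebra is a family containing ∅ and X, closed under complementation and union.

Answer: σ(𝒞) = { {}, {c}, {d}, {a,b}, {c,d}, {a,b,c}, {a,b,d}, X }

Working:
Begin from { {}, {d}, {a,b,d}, X } (that is, 𝒞 plus ∅ and X).
Step 1 adds 2:
  {c}  = complement {a,b,d}
  {a,b,c}  = complement {d}
  — 6 sets.
Step 2 (1 new):
  {c,d}  = {c} ∪ {d}
  — 7 sets.
Step 3. New:
  {a,b}  = complement {c,d}
  — 8 sets.
After Step 4 the family is unchanged; done.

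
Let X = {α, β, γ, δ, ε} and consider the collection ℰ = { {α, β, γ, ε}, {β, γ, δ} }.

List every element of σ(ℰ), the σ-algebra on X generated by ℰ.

Initial family (4 sets): { ∅, {β, γ, δ}, {α, β, γ, ε}, X }.
Step 1: 2 new —
  {δ}  = {α, β, γ, ε}ᶜ
  {α, ε}  = {β, γ, δ}ᶜ
  (now 6)
Step 2: +1 →
  {α, δ, ε}  = {α, ε} ∪ {δ}
  (now 7)
Step 3. New:
  {β, γ}  = {α, δ, ε}ᶜ
  (now 8)
Step 4: already closed under ᶜ and ∪.

Hence σ(ℰ) has 8 members: { ∅, {δ}, {α, ε}, {β, γ}, {α, δ, ε}, {β, γ, δ}, {α, β, γ, ε}, X }.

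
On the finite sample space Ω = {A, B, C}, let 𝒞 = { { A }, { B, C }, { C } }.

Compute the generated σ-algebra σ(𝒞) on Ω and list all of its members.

σ(𝒞) (8 sets): { {}, { A }, { B }, { C }, { A, B }, { A, C }, { B, C }, Ω }

Trace:
Start: 𝒞 ∪ {∅, Ω} = { {}, { A }, { C }, { B, C }, Ω }.
Pass 1. New:
  { A, B }  = ᶜ of { C }
  { A, C }  = { C } ∪ { A }
Pass 2: +1 →
  { B }  = ᶜ of { A, C }
Pass 3: closed — nothing new.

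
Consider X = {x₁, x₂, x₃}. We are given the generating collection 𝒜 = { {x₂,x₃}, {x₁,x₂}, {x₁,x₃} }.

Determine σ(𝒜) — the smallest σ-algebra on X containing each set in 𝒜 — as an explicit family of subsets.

Start: 𝒜 ∪ {∅, X} = { ∅, {x₁,x₂}, {x₁,x₃}, {x₂,x₃}, X }.
Iteration 1: +3 →
  {x₁}  = complement {x₂,x₃}
  {x₂}  = complement {x₁,x₃}
  {x₃}  = complement {x₁,x₂}
  [8 total]
Iteration 2: already closed under ᶜ and ∪.

σ(𝒜) = { ∅, {x₁}, {x₂}, {x₃}, {x₁,x₂}, {x₁,x₃}, {x₂,x₃}, X }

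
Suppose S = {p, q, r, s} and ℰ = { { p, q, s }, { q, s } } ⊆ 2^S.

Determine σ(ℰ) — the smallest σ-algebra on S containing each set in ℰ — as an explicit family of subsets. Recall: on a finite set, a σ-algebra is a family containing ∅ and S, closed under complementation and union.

σ(ℰ) (8 sets): { {  }, { p }, { r }, { p, r }, { q, s }, { p, q, s }, { q, r, s }, S }

Derivation:
Take S₀ = ℰ ∪ {∅, S} = { {  }, { q, s }, { p, q, s }, S }.
Iteration 1: +2 →
  { r }  = ᶜ of { p, q, s }
  { p, r }  = ᶜ of { q, s }
Iteration 2 (1 new):
  { q, r, s }  = { r } ∪ { q, s }
Iteration 3: +1 →
  { p }  = ᶜ of { q, r, s }
Iteration 4: closed — nothing new.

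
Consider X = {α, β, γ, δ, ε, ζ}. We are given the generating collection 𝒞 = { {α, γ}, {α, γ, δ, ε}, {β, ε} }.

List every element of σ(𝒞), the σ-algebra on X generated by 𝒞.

Take S₀ = 𝒞 ∪ {∅, X} = { {}, {α, γ}, {β, ε}, {α, γ, δ, ε}, X }.
Step 1 adds 5:
  {β, ζ}  = X∖{α, γ, δ, ε}
  {α, β, γ, ε}  = {β, ε} ∪ {α, γ}
  {α, γ, δ, ζ}  = X∖{β, ε}
  {β, δ, ε, ζ}  = X∖{α, γ}
  {α, β, γ, δ, ε}  = {β, ε} ∪ {α, γ, δ, ε}
  (now 10)
Step 2: +7 →
  {ζ}  = X∖{α, β, γ, δ, ε}
  {δ, ζ}  = X∖{α, β, γ, ε}
  {β, ε, ζ}  = {β, ε} ∪ {β, ζ}
  {α, β, γ, ζ}  = {β, ζ} ∪ {α, γ}
  {α, β, γ, δ, ζ}  = {β, ζ} ∪ {α, γ, δ, ζ}
  {α, β, γ, ε, ζ}  = {β, ζ} ∪ {α, β, γ, ε}
  {α, γ, δ, ε, ζ}  = {α, γ, δ, ε} ∪ {α, γ, δ, ζ}
  (now 17)
Step 3 (7 new):
  {β}  = X∖{α, γ, δ, ε, ζ}
  {δ}  = X∖{α, β, γ, ε, ζ}
  {ε}  = X∖{α, β, γ, δ, ζ}
  {δ, ε}  = X∖{α, β, γ, ζ}
  {α, γ, δ}  = X∖{β, ε, ζ}
  {α, γ, ζ}  = {α, γ} ∪ {ζ}
  {β, δ, ζ}  = {β, ζ} ∪ {δ, ζ}
  (now 24)
Step 4 (8 new):
  {β, δ}  = {β} ∪ {δ}
  {ε, ζ}  = {ζ} ∪ {ε}
  {α, β, γ}  = {β} ∪ {α, γ}
  {α, γ, ε}  = X∖{β, δ, ζ}
  {β, δ, ε}  = X∖{α, γ, ζ}
  {δ, ε, ζ}  = {ζ} ∪ {δ, ε}
  {α, β, γ, δ}  = {β} ∪ {α, γ, δ}
  {α, γ, ε, ζ}  = {α, γ, ζ} ∪ {ε}
  (now 32)
Step 5: closed — nothing new.

Therefore σ(𝒞) = { {}, {β}, {δ}, {ε}, {ζ}, {α, γ}, {β, δ}, {β, ε}, {β, ζ}, {δ, ε}, {δ, ζ}, {ε, ζ}, {α, β, γ}, {α, γ, δ}, {α, γ, ε}, {α, γ, ζ}, {β, δ, ε}, {β, δ, ζ}, {β, ε, ζ}, {δ, ε, ζ}, {α, β, γ, δ}, {α, β, γ, ε}, {α, β, γ, ζ}, {α, γ, δ, ε}, {α, γ, δ, ζ}, {α, γ, ε, ζ}, {β, δ, ε, ζ}, {α, β, γ, δ, ε}, {α, β, γ, δ, ζ}, {α, β, γ, ε, ζ}, {α, γ, δ, ε, ζ}, X } (|σ(𝒞)| = 32).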